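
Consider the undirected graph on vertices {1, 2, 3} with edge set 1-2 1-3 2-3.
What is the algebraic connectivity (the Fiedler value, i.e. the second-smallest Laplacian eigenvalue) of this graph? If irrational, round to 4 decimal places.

3

With the vertex order [1, 2, 3], the degrees are [2, 2, 2], giving D = diag(2, 2, 2) and L = D - A. The sorted Laplacian eigenvalues are [0, 3, 3]; the algebraic connectivity is the second entry, 3. By the matrix-tree theorem the graph has (1/3) * product of the nonzero eigenvalues = 3 spanning trees.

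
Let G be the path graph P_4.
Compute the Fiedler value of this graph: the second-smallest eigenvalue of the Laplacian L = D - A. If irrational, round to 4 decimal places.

The graph has 4 vertices and degree multiset [2, 2, 1, 1]; D is the diagonal matrix of degrees and L = D - A. The sorted Laplacian eigenvalues are [0, 0.5858, 2, 3.4142]; the algebraic connectivity is the second entry, 0.5858. By the matrix-tree theorem the graph has (1/4) * product of the nonzero eigenvalues = 1 spanning tree. There is one zero in the spectrum, matching the 1 component.

0.5858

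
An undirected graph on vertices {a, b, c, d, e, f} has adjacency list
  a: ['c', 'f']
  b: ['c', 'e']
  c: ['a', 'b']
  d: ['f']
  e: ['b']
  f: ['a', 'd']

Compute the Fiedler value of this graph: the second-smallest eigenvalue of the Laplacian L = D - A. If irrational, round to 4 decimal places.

0.2679

Reading degrees in the order [a, b, c, d, e, f] gives [2, 2, 2, 1, 1, 2]; set D = diag(2, 2, 2, 1, 1, 2) and form L = D - A. Computing the eigenvalues of L and sorting gives [0, 0.2679, 1, 2, 3, 3.7321]. The Fiedler value lambda_2 = 0.2679 is strictly positive, so the graph is connected. There is one zero in the spectrum, matching the 1 component.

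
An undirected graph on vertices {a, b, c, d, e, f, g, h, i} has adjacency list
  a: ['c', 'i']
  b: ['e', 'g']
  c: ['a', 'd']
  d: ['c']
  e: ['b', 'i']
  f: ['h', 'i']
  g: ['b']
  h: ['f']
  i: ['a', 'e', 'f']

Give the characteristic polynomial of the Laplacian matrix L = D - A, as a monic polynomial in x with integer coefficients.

x^9 - 16x^8 + 104x^7 - 354x^6 + 677x^5 - 724x^4 + 405x^3 - 102x^2 + 9x

Reading degrees in the order [a, b, c, d, e, f, g, h, i] gives [2, 2, 2, 1, 2, 2, 1, 1, 3]; set D = diag(2, 2, 2, 1, 2, 2, 1, 1, 3) and form L = D - A. L has integer entries, so p(x) = det(xI - L) has integer coefficients. Expanding the determinant yields x^9 - 16x^8 + 104x^7 - 354x^6 + 677x^5 - 724x^4 + 405x^3 - 102x^2 + 9x. Since p(0) = det(-L) = 0, x divides p(x). The largest eigenvalue, 4.4605, is at most the vertex count 9.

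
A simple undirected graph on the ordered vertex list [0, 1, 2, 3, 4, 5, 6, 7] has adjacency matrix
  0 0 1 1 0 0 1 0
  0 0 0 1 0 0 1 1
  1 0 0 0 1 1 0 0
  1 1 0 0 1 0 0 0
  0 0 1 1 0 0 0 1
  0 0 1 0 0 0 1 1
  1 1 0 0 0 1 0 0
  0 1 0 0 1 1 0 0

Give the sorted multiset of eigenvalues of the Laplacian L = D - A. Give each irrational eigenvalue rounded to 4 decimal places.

With the vertex order [0, 1, 2, 3, 4, 5, 6, 7], the degrees are [3, 3, 3, 3, 3, 3, 3, 3], giving D = diag(3, 3, 3, 3, 3, 3, 3, 3) and L = D - A. Since every row of L sums to 0, the all-ones vector is in the kernel and 0 is an eigenvalue.

[0, 2, 2, 2, 4, 4, 4, 6]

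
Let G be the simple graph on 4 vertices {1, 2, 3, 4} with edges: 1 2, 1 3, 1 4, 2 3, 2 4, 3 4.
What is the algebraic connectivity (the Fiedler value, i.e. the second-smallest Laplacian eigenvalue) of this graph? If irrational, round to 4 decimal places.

Each diagonal entry of L is the vertex degree and each off-diagonal entry is -1 where an edge is present, 0 otherwise; in the order [1, 2, 3, 4] the diagonal is [3, 3, 3, 3]. The smallest Laplacian eigenvalue is always 0. The next one, lambda_2 = 4, measures how hard the graph is to disconnect: larger values mean better connectivity. By the matrix-tree theorem the graph has (1/4) * product of the nonzero eigenvalues = 16 spanning trees.

4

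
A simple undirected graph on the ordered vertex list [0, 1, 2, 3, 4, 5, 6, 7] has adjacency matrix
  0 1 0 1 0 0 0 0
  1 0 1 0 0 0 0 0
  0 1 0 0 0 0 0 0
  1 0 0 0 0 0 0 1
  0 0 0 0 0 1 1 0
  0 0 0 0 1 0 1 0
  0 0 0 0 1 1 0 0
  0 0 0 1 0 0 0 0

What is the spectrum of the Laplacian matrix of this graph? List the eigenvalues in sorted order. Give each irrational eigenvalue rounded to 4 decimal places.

[0, 0, 0.3820, 1.3820, 2.6180, 3, 3, 3.6180]

Reading degrees in the order [0, 1, 2, 3, 4, 5, 6, 7] gives [2, 2, 1, 2, 2, 2, 2, 1]; set D = diag(2, 2, 1, 2, 2, 2, 2, 1) and form L = D - A. Since every row of L sums to 0, the all-ones vector is in the kernel and 0 is an eigenvalue. The 2 zero eigenvalues correspond to the 2 connected components. The eigenvalues sum to 14, which equals trace(L) = 2|E|. There are 2 zeros in the spectrum, matching the 2 components.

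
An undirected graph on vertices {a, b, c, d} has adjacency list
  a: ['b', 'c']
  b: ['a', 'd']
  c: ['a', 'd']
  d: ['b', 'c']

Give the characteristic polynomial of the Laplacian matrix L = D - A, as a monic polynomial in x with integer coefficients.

Reading degrees in the order [a, b, c, d] gives [2, 2, 2, 2]; set D = diag(2, 2, 2, 2) and form L = D - A. L has integer entries, so p(x) = det(xI - L) has integer coefficients. Expanding the determinant yields x^4 - 8x^3 + 20x^2 - 16x. The constant term is 0 because L is singular (the all-ones vector lies in its kernel). The largest eigenvalue, 4, is at most the vertex count 4. By the matrix-tree theorem the graph has (1/4) * product of the nonzero eigenvalues = 4 spanning trees.

x^4 - 8x^3 + 20x^2 - 16x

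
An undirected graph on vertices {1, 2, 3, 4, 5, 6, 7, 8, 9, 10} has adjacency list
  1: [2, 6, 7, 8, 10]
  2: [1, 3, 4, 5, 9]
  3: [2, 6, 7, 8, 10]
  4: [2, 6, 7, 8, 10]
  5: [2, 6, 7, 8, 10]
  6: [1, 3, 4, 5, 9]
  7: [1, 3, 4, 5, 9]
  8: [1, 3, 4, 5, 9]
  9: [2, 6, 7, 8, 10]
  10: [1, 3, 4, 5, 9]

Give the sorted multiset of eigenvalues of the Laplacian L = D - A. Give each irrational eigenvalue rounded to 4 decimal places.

[0, 5, 5, 5, 5, 5, 5, 5, 5, 10]

With the vertex order [1, 2, 3, 4, 5, 6, 7, 8, 9, 10], the degrees are [5, 5, 5, 5, 5, 5, 5, 5, 5, 5], giving D = diag(5, 5, 5, 5, 5, 5, 5, 5, 5, 5) and L = D - A. Since every row of L sums to 0, the all-ones vector is in the kernel and 0 is an eigenvalue. The eigenvalues sum to 50, which equals trace(L) = 2|E|. By the matrix-tree theorem the graph has (1/10) * product of the nonzero eigenvalues = 390625 spanning trees.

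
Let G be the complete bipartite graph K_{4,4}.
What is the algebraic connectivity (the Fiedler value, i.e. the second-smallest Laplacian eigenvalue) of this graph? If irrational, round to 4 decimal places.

The graph has 8 vertices and degree multiset [4, 4, 4, 4, 4, 4, 4, 4]; D is the diagonal matrix of degrees and L = D - A. The smallest Laplacian eigenvalue is always 0. The next one, lambda_2 = 4, measures how hard the graph is to disconnect: larger values mean better connectivity. The largest eigenvalue, 8, is at most the vertex count 8. The eigenvalues sum to 32, which equals trace(L) = 2|E|.

4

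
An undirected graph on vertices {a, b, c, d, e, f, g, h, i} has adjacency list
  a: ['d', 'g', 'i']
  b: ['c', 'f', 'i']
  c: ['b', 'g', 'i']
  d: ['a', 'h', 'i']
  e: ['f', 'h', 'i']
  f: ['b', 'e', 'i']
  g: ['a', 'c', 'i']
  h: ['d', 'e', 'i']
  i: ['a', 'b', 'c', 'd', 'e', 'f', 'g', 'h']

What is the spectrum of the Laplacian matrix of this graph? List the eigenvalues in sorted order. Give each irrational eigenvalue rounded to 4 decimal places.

Reading degrees in the order [a, b, c, d, e, f, g, h, i] gives [3, 3, 3, 3, 3, 3, 3, 3, 8]; set D = diag(3, 3, 3, 3, 3, 3, 3, 3, 8) and form L = D - A. The multiplicity of 0 as a Laplacian eigenvalue equals the number of connected components. The single zero eigenvalue shows the graph is connected. The largest eigenvalue, 9, is at most the vertex count 9. By the matrix-tree theorem the graph has (1/9) * product of the nonzero eigenvalues = 2205 spanning trees.

[0, 1.5858, 1.5858, 3, 3, 4.4142, 4.4142, 5, 9]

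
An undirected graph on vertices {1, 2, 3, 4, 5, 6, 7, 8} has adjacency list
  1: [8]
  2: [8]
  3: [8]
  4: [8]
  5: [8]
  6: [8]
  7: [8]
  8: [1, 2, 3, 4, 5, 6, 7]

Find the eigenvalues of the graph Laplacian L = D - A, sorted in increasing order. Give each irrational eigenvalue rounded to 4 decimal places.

With the vertex order [1, 2, 3, 4, 5, 6, 7, 8], the degrees are [1, 1, 1, 1, 1, 1, 1, 7], giving D = diag(1, 1, 1, 1, 1, 1, 1, 7) and L = D - A. Diagonalising L (or applying a numerical eigensolver to the 8x8 matrix) gives the spectrum above. The single zero eigenvalue shows the graph is connected. The largest eigenvalue, 8, is at most the vertex count 8.

[0, 1, 1, 1, 1, 1, 1, 8]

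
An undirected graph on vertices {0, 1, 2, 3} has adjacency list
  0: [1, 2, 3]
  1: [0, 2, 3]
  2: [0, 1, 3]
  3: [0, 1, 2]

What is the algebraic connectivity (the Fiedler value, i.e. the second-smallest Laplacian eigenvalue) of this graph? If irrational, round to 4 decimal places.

Reading degrees in the order [0, 1, 2, 3] gives [3, 3, 3, 3]; set D = diag(3, 3, 3, 3) and form L = D - A. The sorted Laplacian eigenvalues are [0, 4, 4, 4]; the algebraic connectivity is the second entry, 4. The largest eigenvalue, 4, is at most the vertex count 4. The eigenvalues sum to 12, which equals trace(L) = 2|E|.

4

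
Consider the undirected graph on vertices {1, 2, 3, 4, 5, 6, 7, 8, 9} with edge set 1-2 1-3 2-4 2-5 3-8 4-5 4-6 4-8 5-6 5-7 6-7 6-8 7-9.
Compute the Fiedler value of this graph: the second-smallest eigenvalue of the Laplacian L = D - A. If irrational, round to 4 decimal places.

With the vertex order [1, 2, 3, 4, 5, 6, 7, 8, 9], the degrees are [2, 3, 2, 4, 4, 4, 3, 3, 1], giving D = diag(2, 3, 2, 4, 4, 4, 3, 3, 1) and L = D - A. Computing the eigenvalues of L and sorting gives [0, 0.5505, 1.2679, 1.8299, 3, 3.6889, 4.7321, 5.4495, 5.4812]. The Fiedler value lambda_2 = 0.5505 is strictly positive, so the graph is connected. By the matrix-tree theorem the graph has (1/9) * product of the nonzero eigenvalues = 222 spanning trees.

0.5505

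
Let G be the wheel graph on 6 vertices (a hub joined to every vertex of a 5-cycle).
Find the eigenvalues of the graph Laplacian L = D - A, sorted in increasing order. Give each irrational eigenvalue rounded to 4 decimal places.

The graph has 6 vertices and degree multiset [5, 3, 3, 3, 3, 3]; D is the diagonal matrix of degrees and L = D - A. L is symmetric positive semidefinite, so every eigenvalue is real and nonnegative. The single zero eigenvalue shows the graph is connected. The largest eigenvalue, 6, is at most the vertex count 6. The eigenvalues sum to 20, which equals trace(L) = 2|E|.

[0, 2.3820, 2.3820, 4.6180, 4.6180, 6]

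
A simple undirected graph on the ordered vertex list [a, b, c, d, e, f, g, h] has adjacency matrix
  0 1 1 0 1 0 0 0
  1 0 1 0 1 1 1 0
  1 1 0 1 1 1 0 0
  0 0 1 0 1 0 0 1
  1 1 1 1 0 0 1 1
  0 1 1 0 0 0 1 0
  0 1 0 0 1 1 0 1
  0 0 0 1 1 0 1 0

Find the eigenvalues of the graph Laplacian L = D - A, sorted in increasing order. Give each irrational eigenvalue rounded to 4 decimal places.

Reading degrees in the order [a, b, c, d, e, f, g, h] gives [3, 5, 5, 3, 6, 3, 4, 3]; set D = diag(3, 5, 5, 3, 6, 3, 4, 3) and form L = D - A. Diagonalising L (or applying a numerical eigensolver to the 8x8 matrix) gives the spectrum above. The single zero eigenvalue shows the graph is connected. The eigenvalues sum to 32, which equals trace(L) = 2|E|. The largest eigenvalue, 7.1959, is at most the vertex count 8.

[0, 1.9887, 2.5405, 3.3683, 4.8409, 5.6871, 6.3787, 7.1959]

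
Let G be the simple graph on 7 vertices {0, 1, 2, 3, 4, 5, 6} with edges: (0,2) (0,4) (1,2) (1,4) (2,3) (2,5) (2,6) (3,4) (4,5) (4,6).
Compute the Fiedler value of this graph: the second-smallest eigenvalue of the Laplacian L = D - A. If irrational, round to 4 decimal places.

Reading degrees in the order [0, 1, 2, 3, 4, 5, 6] gives [2, 2, 5, 2, 5, 2, 2]; set D = diag(2, 2, 5, 2, 5, 2, 2) and form L = D - A. Computing the eigenvalues of L and sorting gives [0, 2, 2, 2, 2, 5, 7]. The Fiedler value lambda_2 = 2 is strictly positive, so the graph is connected. There is one zero in the spectrum, matching the 1 component.

2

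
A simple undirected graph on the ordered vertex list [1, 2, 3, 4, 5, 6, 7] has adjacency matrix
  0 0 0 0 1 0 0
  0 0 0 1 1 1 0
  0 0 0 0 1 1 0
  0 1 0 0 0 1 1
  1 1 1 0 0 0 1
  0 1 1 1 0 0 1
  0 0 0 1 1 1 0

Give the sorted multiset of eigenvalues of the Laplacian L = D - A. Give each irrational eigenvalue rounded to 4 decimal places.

Each diagonal entry of L is the vertex degree and each off-diagonal entry is -1 where an edge is present, 0 otherwise; in the order [1, 2, 3, 4, 5, 6, 7] the diagonal is [1, 3, 2, 3, 4, 4, 3]. Diagonalising L (or applying a numerical eigensolver to the 7x7 matrix) gives the spectrum above. The largest eigenvalue, 5.9852, is at most the vertex count 7. The eigenvalues sum to 20, which equals trace(L) = 2|E|.

[0, 0.8542, 1.8506, 3, 3.6575, 4.6526, 5.9852]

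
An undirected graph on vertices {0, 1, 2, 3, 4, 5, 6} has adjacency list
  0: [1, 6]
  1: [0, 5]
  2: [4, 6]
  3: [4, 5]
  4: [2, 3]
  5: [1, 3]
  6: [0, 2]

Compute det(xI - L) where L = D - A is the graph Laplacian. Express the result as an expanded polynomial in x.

Each diagonal entry of L is the vertex degree and each off-diagonal entry is -1 where an edge is present, 0 otherwise; in the order [0, 1, 2, 3, 4, 5, 6] the diagonal is [2, 2, 2, 2, 2, 2, 2]. Computing det(xI - L) by cofactor expansion (or equivalently via sum-over-permutations) gives x^7 - 14x^6 + 77x^5 - 210x^4 + 294x^3 - 196x^2 + 49x. Since p(0) = det(-L) = 0, x divides p(x). The eigenvalues sum to 14, which equals trace(L) = 2|E|.

x^7 - 14x^6 + 77x^5 - 210x^4 + 294x^3 - 196x^2 + 49x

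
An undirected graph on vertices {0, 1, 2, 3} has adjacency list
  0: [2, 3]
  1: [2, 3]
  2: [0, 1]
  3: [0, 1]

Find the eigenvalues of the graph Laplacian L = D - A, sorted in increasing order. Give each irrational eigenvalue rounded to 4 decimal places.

[0, 2, 2, 4]

Reading degrees in the order [0, 1, 2, 3] gives [2, 2, 2, 2]; set D = diag(2, 2, 2, 2) and form L = D - A. Diagonalising L (or applying a numerical eigensolver to the 4x4 matrix) gives the spectrum above. The single zero eigenvalue shows the graph is connected. The largest eigenvalue, 4, is at most the vertex count 4. There is one zero in the spectrum, matching the 1 component.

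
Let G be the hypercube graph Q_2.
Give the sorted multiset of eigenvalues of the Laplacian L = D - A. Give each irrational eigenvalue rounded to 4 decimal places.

[0, 2, 2, 4]

The graph has 4 vertices and degree multiset [2, 2, 2, 2]; D is the diagonal matrix of degrees and L = D - A. The multiplicity of 0 as a Laplacian eigenvalue equals the number of connected components. The single zero eigenvalue shows the graph is connected.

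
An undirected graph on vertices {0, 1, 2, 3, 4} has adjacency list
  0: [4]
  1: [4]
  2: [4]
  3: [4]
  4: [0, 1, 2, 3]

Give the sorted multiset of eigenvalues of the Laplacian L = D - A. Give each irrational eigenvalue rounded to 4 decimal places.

[0, 1, 1, 1, 5]

Reading degrees in the order [0, 1, 2, 3, 4] gives [1, 1, 1, 1, 4]; set D = diag(1, 1, 1, 1, 4) and form L = D - A. The multiplicity of 0 as a Laplacian eigenvalue equals the number of connected components. The single zero eigenvalue shows the graph is connected. By the matrix-tree theorem the graph has (1/5) * product of the nonzero eigenvalues = 1 spanning tree.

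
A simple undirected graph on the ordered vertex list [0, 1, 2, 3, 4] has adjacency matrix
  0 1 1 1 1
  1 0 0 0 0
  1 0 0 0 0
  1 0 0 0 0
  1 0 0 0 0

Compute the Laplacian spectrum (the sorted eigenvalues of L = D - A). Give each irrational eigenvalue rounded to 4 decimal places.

[0, 1, 1, 1, 5]

Each diagonal entry of L is the vertex degree and each off-diagonal entry is -1 where an edge is present, 0 otherwise; in the order [0, 1, 2, 3, 4] the diagonal is [4, 1, 1, 1, 1]. L is symmetric positive semidefinite, so every eigenvalue is real and nonnegative. The single zero eigenvalue shows the graph is connected. The eigenvalues sum to 8, which equals trace(L) = 2|E|.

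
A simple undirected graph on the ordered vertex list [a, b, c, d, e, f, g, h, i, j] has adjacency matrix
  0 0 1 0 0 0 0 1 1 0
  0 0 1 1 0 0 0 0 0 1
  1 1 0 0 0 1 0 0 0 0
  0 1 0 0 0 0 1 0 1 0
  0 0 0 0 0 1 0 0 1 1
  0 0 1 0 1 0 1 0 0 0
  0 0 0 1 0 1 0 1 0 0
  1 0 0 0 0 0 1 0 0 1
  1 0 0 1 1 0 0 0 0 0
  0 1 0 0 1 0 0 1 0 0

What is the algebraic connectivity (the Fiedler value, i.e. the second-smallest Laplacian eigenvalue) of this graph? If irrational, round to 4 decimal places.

Each diagonal entry of L is the vertex degree and each off-diagonal entry is -1 where an edge is present, 0 otherwise; in the order [a, b, c, d, e, f, g, h, i, j] the diagonal is [3, 3, 3, 3, 3, 3, 3, 3, 3, 3]. The sorted Laplacian eigenvalues are [0, 2, 2, 2, 2, 2, 5, 5, 5, 5]; the algebraic connectivity is the second entry, 2.

2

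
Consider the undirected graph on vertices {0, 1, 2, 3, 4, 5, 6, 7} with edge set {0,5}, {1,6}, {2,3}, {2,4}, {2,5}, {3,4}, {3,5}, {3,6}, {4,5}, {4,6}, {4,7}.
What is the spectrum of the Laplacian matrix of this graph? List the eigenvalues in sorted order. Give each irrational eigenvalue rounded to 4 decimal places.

[0, 0.6134, 0.8008, 1.3793, 3.1291, 4.6422, 5.2946, 6.1405]

With the vertex order [0, 1, 2, 3, 4, 5, 6, 7], the degrees are [1, 1, 3, 4, 5, 4, 3, 1], giving D = diag(1, 1, 3, 4, 5, 4, 3, 1) and L = D - A. The multiplicity of 0 as a Laplacian eigenvalue equals the number of connected components. The single zero eigenvalue shows the graph is connected. By the matrix-tree theorem the graph has (1/8) * product of the nonzero eigenvalues = 40 spanning trees. The eigenvalues sum to 22, which equals trace(L) = 2|E|.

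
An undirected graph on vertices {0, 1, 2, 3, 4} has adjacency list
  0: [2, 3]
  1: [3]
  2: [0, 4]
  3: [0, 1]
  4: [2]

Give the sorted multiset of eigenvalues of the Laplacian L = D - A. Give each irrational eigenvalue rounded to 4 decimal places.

With the vertex order [0, 1, 2, 3, 4], the degrees are [2, 1, 2, 2, 1], giving D = diag(2, 1, 2, 2, 1) and L = D - A. The multiplicity of 0 as a Laplacian eigenvalue equals the number of connected components. The single zero eigenvalue shows the graph is connected. There is one zero in the spectrum, matching the 1 component.

[0, 0.3820, 1.3820, 2.6180, 3.6180]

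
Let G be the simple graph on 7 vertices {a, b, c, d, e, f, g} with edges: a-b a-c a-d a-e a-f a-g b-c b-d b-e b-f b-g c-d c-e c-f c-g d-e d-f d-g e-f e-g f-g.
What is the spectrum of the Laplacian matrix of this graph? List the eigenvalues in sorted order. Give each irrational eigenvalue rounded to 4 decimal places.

Each diagonal entry of L is the vertex degree and each off-diagonal entry is -1 where an edge is present, 0 otherwise; in the order [a, b, c, d, e, f, g] the diagonal is [6, 6, 6, 6, 6, 6, 6]. The multiplicity of 0 as a Laplacian eigenvalue equals the number of connected components.

[0, 7, 7, 7, 7, 7, 7]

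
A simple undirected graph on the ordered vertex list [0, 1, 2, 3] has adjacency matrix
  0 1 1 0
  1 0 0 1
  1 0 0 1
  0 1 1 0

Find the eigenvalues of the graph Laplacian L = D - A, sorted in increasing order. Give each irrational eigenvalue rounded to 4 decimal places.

[0, 2, 2, 4]

Each diagonal entry of L is the vertex degree and each off-diagonal entry is -1 where an edge is present, 0 otherwise; in the order [0, 1, 2, 3] the diagonal is [2, 2, 2, 2]. The multiplicity of 0 as a Laplacian eigenvalue equals the number of connected components.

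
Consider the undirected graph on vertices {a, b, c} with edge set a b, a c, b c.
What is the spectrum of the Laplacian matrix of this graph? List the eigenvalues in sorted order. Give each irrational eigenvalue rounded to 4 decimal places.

With the vertex order [a, b, c], the degrees are [2, 2, 2], giving D = diag(2, 2, 2) and L = D - A. The multiplicity of 0 as a Laplacian eigenvalue equals the number of connected components. The eigenvalues sum to 6, which equals trace(L) = 2|E|. By the matrix-tree theorem the graph has (1/3) * product of the nonzero eigenvalues = 3 spanning trees.

[0, 3, 3]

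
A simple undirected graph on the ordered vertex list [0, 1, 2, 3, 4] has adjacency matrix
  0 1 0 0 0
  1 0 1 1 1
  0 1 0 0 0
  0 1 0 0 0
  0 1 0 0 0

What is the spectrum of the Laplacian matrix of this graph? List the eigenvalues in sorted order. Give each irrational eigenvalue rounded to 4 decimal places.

Reading degrees in the order [0, 1, 2, 3, 4] gives [1, 4, 1, 1, 1]; set D = diag(1, 4, 1, 1, 1) and form L = D - A. The multiplicity of 0 as a Laplacian eigenvalue equals the number of connected components. The single zero eigenvalue shows the graph is connected. By the matrix-tree theorem the graph has (1/5) * product of the nonzero eigenvalues = 1 spanning tree.

[0, 1, 1, 1, 5]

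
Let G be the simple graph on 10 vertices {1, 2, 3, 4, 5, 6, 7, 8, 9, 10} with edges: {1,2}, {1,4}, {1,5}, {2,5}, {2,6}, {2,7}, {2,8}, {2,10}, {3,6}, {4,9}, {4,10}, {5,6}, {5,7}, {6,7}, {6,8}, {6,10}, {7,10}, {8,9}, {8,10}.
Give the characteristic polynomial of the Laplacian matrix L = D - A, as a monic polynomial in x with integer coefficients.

Each diagonal entry of L is the vertex degree and each off-diagonal entry is -1 where an edge is present, 0 otherwise; in the order [1, 2, 3, 4, 5, 6, 7, 8, 9, 10] the diagonal is [3, 6, 1, 3, 4, 6, 4, 4, 2, 5]. L has integer entries, so p(x) = det(xI - L) has integer coefficients. Expanding the determinant yields x^10 - 38x^9 + 619x^8 - 5648x^7 + 31647x^6 - 112230x^5 + 250020x^4 - 334328x^3 + 240851x^2 - 70340x. The constant term is 0 because L is singular (the all-ones vector lies in its kernel). By the matrix-tree theorem the graph has (1/10) * product of the nonzero eigenvalues = 7034 spanning trees.

x^10 - 38x^9 + 619x^8 - 5648x^7 + 31647x^6 - 112230x^5 + 250020x^4 - 334328x^3 + 240851x^2 - 70340x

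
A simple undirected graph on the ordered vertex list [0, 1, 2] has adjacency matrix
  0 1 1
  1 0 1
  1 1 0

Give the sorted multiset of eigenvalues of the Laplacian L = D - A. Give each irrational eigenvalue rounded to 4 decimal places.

[0, 3, 3]

Reading degrees in the order [0, 1, 2] gives [2, 2, 2]; set D = diag(2, 2, 2) and form L = D - A. Diagonalising L (or applying a numerical eigensolver to the 3x3 matrix) gives the spectrum above. The largest eigenvalue, 3, is at most the vertex count 3.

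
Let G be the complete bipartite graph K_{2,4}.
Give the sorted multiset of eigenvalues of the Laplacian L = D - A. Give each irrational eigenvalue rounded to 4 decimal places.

The graph has 6 vertices and degree multiset [4, 4, 2, 2, 2, 2]; D is the diagonal matrix of degrees and L = D - A. Diagonalising L (or applying a numerical eigensolver to the 6x6 matrix) gives the spectrum above. The largest eigenvalue, 6, is at most the vertex count 6.

[0, 2, 2, 2, 4, 6]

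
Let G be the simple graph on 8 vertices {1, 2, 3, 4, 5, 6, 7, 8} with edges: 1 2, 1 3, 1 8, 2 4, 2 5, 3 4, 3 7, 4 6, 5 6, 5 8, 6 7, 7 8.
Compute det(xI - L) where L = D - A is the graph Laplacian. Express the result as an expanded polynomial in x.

x^8 - 24x^7 + 240x^6 - 1296x^5 + 4080x^4 - 7488x^3 + 7424x^2 - 3072x

Reading degrees in the order [1, 2, 3, 4, 5, 6, 7, 8] gives [3, 3, 3, 3, 3, 3, 3, 3]; set D = diag(3, 3, 3, 3, 3, 3, 3, 3) and form L = D - A. Computing det(xI - L) by cofactor expansion (or equivalently via sum-over-permutations) gives x^8 - 24x^7 + 240x^6 - 1296x^5 + 4080x^4 - 7488x^3 + 7424x^2 - 3072x. The constant term is 0 because L is singular (the all-ones vector lies in its kernel). By the matrix-tree theorem the graph has (1/8) * product of the nonzero eigenvalues = 384 spanning trees. There is one zero in the spectrum, matching the 1 component.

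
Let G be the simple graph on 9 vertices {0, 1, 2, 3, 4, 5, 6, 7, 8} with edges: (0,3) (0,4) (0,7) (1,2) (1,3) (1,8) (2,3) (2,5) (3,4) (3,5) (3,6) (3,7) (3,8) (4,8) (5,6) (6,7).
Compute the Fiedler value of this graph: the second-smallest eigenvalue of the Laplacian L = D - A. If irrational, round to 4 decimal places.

Each diagonal entry of L is the vertex degree and each off-diagonal entry is -1 where an edge is present, 0 otherwise; in the order [0, 1, 2, 3, 4, 5, 6, 7, 8] the diagonal is [3, 3, 3, 8, 3, 3, 3, 3, 3]. The smallest Laplacian eigenvalue is always 0. The next one, lambda_2 = 1.5858, measures how hard the graph is to disconnect: larger values mean better connectivity. There is one zero in the spectrum, matching the 1 component.

1.5858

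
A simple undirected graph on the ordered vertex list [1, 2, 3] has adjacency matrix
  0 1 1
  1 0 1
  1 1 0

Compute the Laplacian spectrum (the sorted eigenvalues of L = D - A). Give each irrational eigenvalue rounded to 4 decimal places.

[0, 3, 3]

With the vertex order [1, 2, 3], the degrees are [2, 2, 2], giving D = diag(2, 2, 2) and L = D - A. L is symmetric positive semidefinite, so every eigenvalue is real and nonnegative. The single zero eigenvalue shows the graph is connected. The eigenvalues sum to 6, which equals trace(L) = 2|E|.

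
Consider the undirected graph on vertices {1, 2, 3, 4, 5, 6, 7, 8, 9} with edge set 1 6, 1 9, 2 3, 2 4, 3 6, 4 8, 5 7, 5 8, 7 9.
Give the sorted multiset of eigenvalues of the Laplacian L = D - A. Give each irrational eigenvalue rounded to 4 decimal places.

Reading degrees in the order [1, 2, 3, 4, 5, 6, 7, 8, 9] gives [2, 2, 2, 2, 2, 2, 2, 2, 2]; set D = diag(2, 2, 2, 2, 2, 2, 2, 2, 2) and form L = D - A. L is symmetric positive semidefinite, so every eigenvalue is real and nonnegative. The single zero eigenvalue shows the graph is connected.

[0, 0.4679, 0.4679, 1.6527, 1.6527, 3, 3, 3.8794, 3.8794]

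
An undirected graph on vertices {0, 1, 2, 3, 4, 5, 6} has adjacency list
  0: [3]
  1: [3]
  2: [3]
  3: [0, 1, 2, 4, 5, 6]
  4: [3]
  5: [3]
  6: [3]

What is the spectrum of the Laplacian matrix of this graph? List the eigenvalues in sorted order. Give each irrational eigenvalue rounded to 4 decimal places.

With the vertex order [0, 1, 2, 3, 4, 5, 6], the degrees are [1, 1, 1, 6, 1, 1, 1], giving D = diag(1, 1, 1, 6, 1, 1, 1) and L = D - A. Since every row of L sums to 0, the all-ones vector is in the kernel and 0 is an eigenvalue. There is one zero in the spectrum, matching the 1 component.

[0, 1, 1, 1, 1, 1, 7]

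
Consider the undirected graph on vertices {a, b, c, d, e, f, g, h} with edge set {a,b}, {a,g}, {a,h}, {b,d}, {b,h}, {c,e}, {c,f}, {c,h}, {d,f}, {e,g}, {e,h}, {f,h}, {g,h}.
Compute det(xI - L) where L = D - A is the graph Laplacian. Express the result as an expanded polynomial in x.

x^8 - 26x^7 + 278x^6 - 1582x^5 + 5159x^4 - 9600x^3 + 9391x^2 - 3712x

With the vertex order [a, b, c, d, e, f, g, h], the degrees are [3, 3, 3, 2, 3, 3, 3, 6], giving D = diag(3, 3, 3, 2, 3, 3, 3, 6) and L = D - A. Computing det(xI - L) by cofactor expansion (or equivalently via sum-over-permutations) gives x^8 - 26x^7 + 278x^6 - 1582x^5 + 5159x^4 - 9600x^3 + 9391x^2 - 3712x. Since p(0) = det(-L) = 0, x divides p(x).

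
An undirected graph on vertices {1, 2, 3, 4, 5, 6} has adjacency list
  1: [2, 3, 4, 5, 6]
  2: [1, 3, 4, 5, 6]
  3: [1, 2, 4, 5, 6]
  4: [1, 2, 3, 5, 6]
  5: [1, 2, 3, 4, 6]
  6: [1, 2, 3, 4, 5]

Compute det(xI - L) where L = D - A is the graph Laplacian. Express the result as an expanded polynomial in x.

With the vertex order [1, 2, 3, 4, 5, 6], the degrees are [5, 5, 5, 5, 5, 5], giving D = diag(5, 5, 5, 5, 5, 5) and L = D - A. L has integer entries, so p(x) = det(xI - L) has integer coefficients. Expanding the determinant yields x^6 - 30x^5 + 360x^4 - 2160x^3 + 6480x^2 - 7776x. Since p(0) = det(-L) = 0, x divides p(x). By the matrix-tree theorem the graph has (1/6) * product of the nonzero eigenvalues = 1296 spanning trees.

x^6 - 30x^5 + 360x^4 - 2160x^3 + 6480x^2 - 7776x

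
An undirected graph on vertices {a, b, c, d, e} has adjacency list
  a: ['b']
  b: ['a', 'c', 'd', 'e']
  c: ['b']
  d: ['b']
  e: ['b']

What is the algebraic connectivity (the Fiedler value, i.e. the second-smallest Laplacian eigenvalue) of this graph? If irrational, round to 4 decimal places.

1

Each diagonal entry of L is the vertex degree and each off-diagonal entry is -1 where an edge is present, 0 otherwise; in the order [a, b, c, d, e] the diagonal is [1, 4, 1, 1, 1]. The smallest Laplacian eigenvalue is always 0. The next one, lambda_2 = 1, measures how hard the graph is to disconnect: larger values mean better connectivity. By the matrix-tree theorem the graph has (1/5) * product of the nonzero eigenvalues = 1 spanning tree.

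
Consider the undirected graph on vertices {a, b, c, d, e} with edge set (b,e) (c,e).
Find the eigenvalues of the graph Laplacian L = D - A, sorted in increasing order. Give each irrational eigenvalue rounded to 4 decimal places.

[0, 0, 0, 1, 3]

Each diagonal entry of L is the vertex degree and each off-diagonal entry is -1 where an edge is present, 0 otherwise; in the order [a, b, c, d, e] the diagonal is [0, 1, 1, 0, 2]. L is symmetric positive semidefinite, so every eigenvalue is real and nonnegative. The 3 zero eigenvalues correspond to the 3 connected components.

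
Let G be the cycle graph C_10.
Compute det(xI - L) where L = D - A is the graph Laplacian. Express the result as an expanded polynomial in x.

x^10 - 20x^9 + 170x^8 - 800x^7 + 2275x^6 - 4004x^5 + 4290x^4 - 2640x^3 + 825x^2 - 100x

The graph has 10 vertices and degree multiset [2, 2, 2, 2, 2, 2, 2, 2, 2, 2]; D is the diagonal matrix of degrees and L = D - A. L has integer entries, so p(x) = det(xI - L) has integer coefficients. Expanding the determinant yields x^10 - 20x^9 + 170x^8 - 800x^7 + 2275x^6 - 4004x^5 + 4290x^4 - 2640x^3 + 825x^2 - 100x. The coefficient of x^9 equals -trace(L) = -20, matching the sum of degrees.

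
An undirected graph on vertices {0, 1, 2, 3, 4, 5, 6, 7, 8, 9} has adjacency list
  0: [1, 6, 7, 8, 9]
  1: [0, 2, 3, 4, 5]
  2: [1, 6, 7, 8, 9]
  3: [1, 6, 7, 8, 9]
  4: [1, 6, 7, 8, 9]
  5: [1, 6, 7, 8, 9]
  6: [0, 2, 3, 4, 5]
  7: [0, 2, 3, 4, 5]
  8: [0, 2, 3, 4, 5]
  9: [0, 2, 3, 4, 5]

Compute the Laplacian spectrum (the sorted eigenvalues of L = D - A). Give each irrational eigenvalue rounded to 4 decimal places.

[0, 5, 5, 5, 5, 5, 5, 5, 5, 10]

Each diagonal entry of L is the vertex degree and each off-diagonal entry is -1 where an edge is present, 0 otherwise; in the order [0, 1, 2, 3, 4, 5, 6, 7, 8, 9] the diagonal is [5, 5, 5, 5, 5, 5, 5, 5, 5, 5]. Diagonalising L (or applying a numerical eigensolver to the 10x10 matrix) gives the spectrum above. There is one zero in the spectrum, matching the 1 component.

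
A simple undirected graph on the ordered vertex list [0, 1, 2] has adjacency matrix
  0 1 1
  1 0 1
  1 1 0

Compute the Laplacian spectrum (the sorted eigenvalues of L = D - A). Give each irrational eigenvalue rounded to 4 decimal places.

[0, 3, 3]

With the vertex order [0, 1, 2], the degrees are [2, 2, 2], giving D = diag(2, 2, 2) and L = D - A. Since every row of L sums to 0, the all-ones vector is in the kernel and 0 is an eigenvalue. The single zero eigenvalue shows the graph is connected. The eigenvalues sum to 6, which equals trace(L) = 2|E|.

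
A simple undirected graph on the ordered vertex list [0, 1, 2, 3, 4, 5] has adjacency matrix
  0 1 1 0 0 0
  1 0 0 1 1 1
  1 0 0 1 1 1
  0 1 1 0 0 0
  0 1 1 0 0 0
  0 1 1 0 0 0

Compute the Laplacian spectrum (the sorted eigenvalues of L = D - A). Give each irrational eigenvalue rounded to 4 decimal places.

Reading degrees in the order [0, 1, 2, 3, 4, 5] gives [2, 4, 4, 2, 2, 2]; set D = diag(2, 4, 4, 2, 2, 2) and form L = D - A. L is symmetric positive semidefinite, so every eigenvalue is real and nonnegative. The eigenvalues sum to 16, which equals trace(L) = 2|E|.

[0, 2, 2, 2, 4, 6]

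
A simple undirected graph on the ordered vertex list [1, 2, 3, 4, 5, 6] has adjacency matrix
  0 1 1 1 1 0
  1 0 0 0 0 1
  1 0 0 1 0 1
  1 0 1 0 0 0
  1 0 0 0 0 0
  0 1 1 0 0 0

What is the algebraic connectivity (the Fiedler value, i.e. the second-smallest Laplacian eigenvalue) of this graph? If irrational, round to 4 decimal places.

With the vertex order [1, 2, 3, 4, 5, 6], the degrees are [4, 2, 3, 2, 1, 2], giving D = diag(4, 2, 3, 2, 1, 2) and L = D - A. The smallest Laplacian eigenvalue is always 0. The next one, lambda_2 = 0.8817, measures how hard the graph is to disconnect: larger values mean better connectivity. By the matrix-tree theorem the graph has (1/6) * product of the nonzero eigenvalues = 11 spanning trees.

0.8817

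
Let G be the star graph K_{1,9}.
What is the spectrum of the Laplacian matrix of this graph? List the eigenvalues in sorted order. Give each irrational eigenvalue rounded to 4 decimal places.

[0, 1, 1, 1, 1, 1, 1, 1, 1, 10]

The graph has 10 vertices and degree multiset [9, 1, 1, 1, 1, 1, 1, 1, 1, 1]; D is the diagonal matrix of degrees and L = D - A. Since every row of L sums to 0, the all-ones vector is in the kernel and 0 is an eigenvalue. The single zero eigenvalue shows the graph is connected. The largest eigenvalue, 10, is at most the vertex count 10.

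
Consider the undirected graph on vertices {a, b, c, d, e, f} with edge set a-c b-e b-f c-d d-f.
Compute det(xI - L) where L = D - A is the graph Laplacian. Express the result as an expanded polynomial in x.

With the vertex order [a, b, c, d, e, f], the degrees are [1, 2, 2, 2, 1, 2], giving D = diag(1, 2, 2, 2, 1, 2) and L = D - A. Computing det(xI - L) by cofactor expansion (or equivalently via sum-over-permutations) gives x^6 - 10x^5 + 36x^4 - 56x^3 + 35x^2 - 6x. Since p(0) = det(-L) = 0, x divides p(x). The eigenvalues sum to 10, which equals trace(L) = 2|E|.

x^6 - 10x^5 + 36x^4 - 56x^3 + 35x^2 - 6x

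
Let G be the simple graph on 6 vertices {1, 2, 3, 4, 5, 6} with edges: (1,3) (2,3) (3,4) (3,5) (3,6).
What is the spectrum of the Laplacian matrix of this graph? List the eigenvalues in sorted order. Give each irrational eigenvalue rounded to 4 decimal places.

Reading degrees in the order [1, 2, 3, 4, 5, 6] gives [1, 1, 5, 1, 1, 1]; set D = diag(1, 1, 5, 1, 1, 1) and form L = D - A. Since every row of L sums to 0, the all-ones vector is in the kernel and 0 is an eigenvalue.

[0, 1, 1, 1, 1, 6]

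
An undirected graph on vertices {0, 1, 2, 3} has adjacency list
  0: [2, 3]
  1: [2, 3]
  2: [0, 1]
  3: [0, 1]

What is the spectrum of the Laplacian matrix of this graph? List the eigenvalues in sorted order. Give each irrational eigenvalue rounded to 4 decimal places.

[0, 2, 2, 4]

Each diagonal entry of L is the vertex degree and each off-diagonal entry is -1 where an edge is present, 0 otherwise; in the order [0, 1, 2, 3] the diagonal is [2, 2, 2, 2]. The multiplicity of 0 as a Laplacian eigenvalue equals the number of connected components. The single zero eigenvalue shows the graph is connected. The eigenvalues sum to 8, which equals trace(L) = 2|E|. The largest eigenvalue, 4, is at most the vertex count 4.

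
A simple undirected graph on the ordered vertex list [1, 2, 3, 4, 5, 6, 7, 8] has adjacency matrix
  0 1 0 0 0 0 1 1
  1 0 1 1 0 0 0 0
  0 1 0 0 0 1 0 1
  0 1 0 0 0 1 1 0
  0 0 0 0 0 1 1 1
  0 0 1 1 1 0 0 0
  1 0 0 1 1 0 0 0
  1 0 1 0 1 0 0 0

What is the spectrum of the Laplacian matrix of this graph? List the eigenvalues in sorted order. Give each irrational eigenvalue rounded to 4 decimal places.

[0, 2, 2, 2, 4, 4, 4, 6]

Reading degrees in the order [1, 2, 3, 4, 5, 6, 7, 8] gives [3, 3, 3, 3, 3, 3, 3, 3]; set D = diag(3, 3, 3, 3, 3, 3, 3, 3) and form L = D - A. Since every row of L sums to 0, the all-ones vector is in the kernel and 0 is an eigenvalue. The single zero eigenvalue shows the graph is connected.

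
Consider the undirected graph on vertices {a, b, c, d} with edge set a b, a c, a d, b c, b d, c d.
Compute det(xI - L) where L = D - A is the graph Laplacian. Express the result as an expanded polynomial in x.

x^4 - 12x^3 + 48x^2 - 64x

With the vertex order [a, b, c, d], the degrees are [3, 3, 3, 3], giving D = diag(3, 3, 3, 3) and L = D - A. L has integer entries, so p(x) = det(xI - L) has integer coefficients. Expanding the determinant yields x^4 - 12x^3 + 48x^2 - 64x. The coefficient of x^3 equals -trace(L) = -12, matching the sum of degrees. The eigenvalues sum to 12, which equals trace(L) = 2|E|. The largest eigenvalue, 4, is at most the vertex count 4.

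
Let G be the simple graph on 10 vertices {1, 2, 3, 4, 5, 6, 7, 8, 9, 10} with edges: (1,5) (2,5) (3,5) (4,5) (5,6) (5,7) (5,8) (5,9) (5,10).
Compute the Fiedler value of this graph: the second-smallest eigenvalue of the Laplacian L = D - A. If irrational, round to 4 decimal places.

Reading degrees in the order [1, 2, 3, 4, 5, 6, 7, 8, 9, 10] gives [1, 1, 1, 1, 9, 1, 1, 1, 1, 1]; set D = diag(1, 1, 1, 1, 9, 1, 1, 1, 1, 1) and form L = D - A. The smallest Laplacian eigenvalue is always 0. The next one, lambda_2 = 1, measures how hard the graph is to disconnect: larger values mean better connectivity. The largest eigenvalue, 10, is at most the vertex count 10.

1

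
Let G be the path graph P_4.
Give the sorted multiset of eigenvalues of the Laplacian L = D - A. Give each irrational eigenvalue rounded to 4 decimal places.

[0, 0.5858, 2, 3.4142]

The graph has 4 vertices and degree multiset [2, 2, 1, 1]; D is the diagonal matrix of degrees and L = D - A. Diagonalising L (or applying a numerical eigensolver to the 4x4 matrix) gives the spectrum above. The single zero eigenvalue shows the graph is connected.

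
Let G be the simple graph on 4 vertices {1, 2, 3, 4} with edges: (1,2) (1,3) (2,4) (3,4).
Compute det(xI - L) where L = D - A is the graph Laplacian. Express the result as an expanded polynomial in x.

x^4 - 8x^3 + 20x^2 - 16x

Each diagonal entry of L is the vertex degree and each off-diagonal entry is -1 where an edge is present, 0 otherwise; in the order [1, 2, 3, 4] the diagonal is [2, 2, 2, 2]. The eigenvalues of L are [0, 2, 2, 4]; the characteristic polynomial is the product of (x - lambda_i), which multiplies out to x^4 - 8x^3 + 20x^2 - 16x. Since p(0) = det(-L) = 0, x divides p(x). The eigenvalues sum to 8, which equals trace(L) = 2|E|.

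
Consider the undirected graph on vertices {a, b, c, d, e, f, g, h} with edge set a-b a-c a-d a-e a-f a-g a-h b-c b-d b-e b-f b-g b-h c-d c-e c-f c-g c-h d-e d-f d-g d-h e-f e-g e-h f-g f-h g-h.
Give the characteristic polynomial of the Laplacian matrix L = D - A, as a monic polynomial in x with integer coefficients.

x^8 - 56x^7 + 1344x^6 - 17920x^5 + 143360x^4 - 688128x^3 + 1835008x^2 - 2097152x

With the vertex order [a, b, c, d, e, f, g, h], the degrees are [7, 7, 7, 7, 7, 7, 7, 7], giving D = diag(7, 7, 7, 7, 7, 7, 7, 7) and L = D - A. The eigenvalues of L are [0, 8, 8, 8, 8, 8, 8, 8]; the characteristic polynomial is the product of (x - lambda_i), which multiplies out to x^8 - 56x^7 + 1344x^6 - 17920x^5 + 143360x^4 - 688128x^3 + 1835008x^2 - 2097152x. The coefficient of x^7 equals -trace(L) = -56, matching the sum of degrees. By the matrix-tree theorem the graph has (1/8) * product of the nonzero eigenvalues = 262144 spanning trees.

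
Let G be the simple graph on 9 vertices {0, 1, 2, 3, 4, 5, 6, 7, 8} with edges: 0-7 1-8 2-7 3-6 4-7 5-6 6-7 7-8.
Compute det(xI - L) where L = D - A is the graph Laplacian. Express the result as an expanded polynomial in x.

With the vertex order [0, 1, 2, 3, 4, 5, 6, 7, 8], the degrees are [1, 1, 1, 1, 1, 1, 3, 5, 2], giving D = diag(1, 1, 1, 1, 1, 1, 3, 5, 2) and L = D - A. L has integer entries, so p(x) = det(xI - L) has integer coefficients. Expanding the determinant yields x^9 - 16x^8 + 98x^7 - 302x^6 + 516x^5 - 506x^4 + 280x^3 - 80x^2 + 9x. The constant term is 0 because L is singular (the all-ones vector lies in its kernel). The largest eigenvalue, 6.1860, is at most the vertex count 9.

x^9 - 16x^8 + 98x^7 - 302x^6 + 516x^5 - 506x^4 + 280x^3 - 80x^2 + 9x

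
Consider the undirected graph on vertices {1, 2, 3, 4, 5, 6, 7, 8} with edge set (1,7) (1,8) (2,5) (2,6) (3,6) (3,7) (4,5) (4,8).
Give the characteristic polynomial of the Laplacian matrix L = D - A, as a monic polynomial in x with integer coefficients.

x^8 - 16x^7 + 104x^6 - 352x^5 + 660x^4 - 672x^3 + 336x^2 - 64x

With the vertex order [1, 2, 3, 4, 5, 6, 7, 8], the degrees are [2, 2, 2, 2, 2, 2, 2, 2], giving D = diag(2, 2, 2, 2, 2, 2, 2, 2) and L = D - A. L has integer entries, so p(x) = det(xI - L) has integer coefficients. Expanding the determinant yields x^8 - 16x^7 + 104x^6 - 352x^5 + 660x^4 - 672x^3 + 336x^2 - 64x. Since p(0) = det(-L) = 0, x divides p(x). By the matrix-tree theorem the graph has (1/8) * product of the nonzero eigenvalues = 8 spanning trees.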